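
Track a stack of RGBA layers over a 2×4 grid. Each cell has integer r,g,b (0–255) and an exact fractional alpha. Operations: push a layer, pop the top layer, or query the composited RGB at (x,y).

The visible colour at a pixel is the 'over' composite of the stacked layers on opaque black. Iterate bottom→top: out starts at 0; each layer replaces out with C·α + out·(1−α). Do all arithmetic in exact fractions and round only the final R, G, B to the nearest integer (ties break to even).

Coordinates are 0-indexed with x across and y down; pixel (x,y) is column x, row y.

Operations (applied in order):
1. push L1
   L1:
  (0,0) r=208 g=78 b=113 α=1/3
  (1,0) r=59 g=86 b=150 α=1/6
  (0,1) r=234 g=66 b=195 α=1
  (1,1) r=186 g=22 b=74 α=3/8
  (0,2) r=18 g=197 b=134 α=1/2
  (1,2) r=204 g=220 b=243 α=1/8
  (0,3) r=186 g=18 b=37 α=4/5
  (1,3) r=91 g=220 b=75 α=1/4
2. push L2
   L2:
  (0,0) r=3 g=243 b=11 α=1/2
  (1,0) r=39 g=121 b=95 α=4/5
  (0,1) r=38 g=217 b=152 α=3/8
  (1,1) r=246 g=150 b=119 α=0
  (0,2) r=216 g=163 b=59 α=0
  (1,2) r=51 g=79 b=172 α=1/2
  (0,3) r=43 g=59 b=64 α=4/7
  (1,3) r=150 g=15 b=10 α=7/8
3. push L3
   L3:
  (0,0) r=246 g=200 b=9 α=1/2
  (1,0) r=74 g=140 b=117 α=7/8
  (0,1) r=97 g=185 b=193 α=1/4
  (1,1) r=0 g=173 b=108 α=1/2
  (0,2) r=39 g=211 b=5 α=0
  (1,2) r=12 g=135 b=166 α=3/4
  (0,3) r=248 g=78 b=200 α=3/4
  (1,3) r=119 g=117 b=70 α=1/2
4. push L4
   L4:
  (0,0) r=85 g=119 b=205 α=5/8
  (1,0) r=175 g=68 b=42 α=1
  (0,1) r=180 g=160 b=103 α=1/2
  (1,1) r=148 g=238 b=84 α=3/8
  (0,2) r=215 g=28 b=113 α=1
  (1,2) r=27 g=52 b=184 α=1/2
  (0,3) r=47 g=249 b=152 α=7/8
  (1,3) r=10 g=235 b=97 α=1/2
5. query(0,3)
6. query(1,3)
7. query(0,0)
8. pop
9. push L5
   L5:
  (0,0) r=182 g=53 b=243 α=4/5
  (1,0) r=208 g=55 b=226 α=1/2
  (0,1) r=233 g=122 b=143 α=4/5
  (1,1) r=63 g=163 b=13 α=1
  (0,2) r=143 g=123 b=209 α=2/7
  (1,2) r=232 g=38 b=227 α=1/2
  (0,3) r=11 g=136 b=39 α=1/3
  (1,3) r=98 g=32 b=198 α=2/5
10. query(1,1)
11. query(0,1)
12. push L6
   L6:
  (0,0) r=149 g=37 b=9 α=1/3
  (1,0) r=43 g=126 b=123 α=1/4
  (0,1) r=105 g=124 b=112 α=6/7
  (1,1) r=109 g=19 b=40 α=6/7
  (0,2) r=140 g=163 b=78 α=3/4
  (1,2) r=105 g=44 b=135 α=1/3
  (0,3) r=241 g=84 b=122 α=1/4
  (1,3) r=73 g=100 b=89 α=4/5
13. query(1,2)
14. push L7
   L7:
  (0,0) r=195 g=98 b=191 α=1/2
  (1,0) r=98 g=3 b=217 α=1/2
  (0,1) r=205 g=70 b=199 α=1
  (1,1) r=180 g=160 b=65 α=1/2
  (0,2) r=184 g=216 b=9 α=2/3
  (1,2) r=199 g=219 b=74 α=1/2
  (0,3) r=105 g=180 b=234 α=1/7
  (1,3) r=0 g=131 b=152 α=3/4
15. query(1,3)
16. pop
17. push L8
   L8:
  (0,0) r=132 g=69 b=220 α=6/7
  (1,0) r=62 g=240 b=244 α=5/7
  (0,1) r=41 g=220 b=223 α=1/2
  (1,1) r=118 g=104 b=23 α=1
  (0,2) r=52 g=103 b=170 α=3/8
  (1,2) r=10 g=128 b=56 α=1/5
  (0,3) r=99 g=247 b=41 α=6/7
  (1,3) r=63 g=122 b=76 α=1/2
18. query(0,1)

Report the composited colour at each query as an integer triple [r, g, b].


query (0,3) [L1,L2,L3,L4] — begin 0,0,0
+L1 (α=4/5) → [744/5, 72/5, 148/5]
+L2 (α=4/7) → [3092/35, 1396/35, 1724/35]
+L3 (α=3/4) → [7283/35, 4793/70, 5681/35]
+L4 (α=7/8) → [9399/140, 126803/560, 42921/280]
→ [67, 226, 153]

(1,3) stack=L1,L2,L3,L4; from [0,0,0]:
after L1 α=1/4: [91/4, 55, 75/4]
after L2 α=7/8: [4291/32, 20, 355/32]
after L3 α=1/2: [8099/64, 137/2, 2595/64]
after L4 α=1/2: [8739/128, 607/4, 8803/128]
= [68, 152, 69]

(0,0) stack=L1,L2,L3,L4; from [0,0,0]:
L1 α=1/3: [208/3, 26, 113/3]
L2 α=1/2: [217/6, 269/2, 73/3]
L3 α=1/2: [1693/12, 669/4, 50/3]
L4 α=5/8: [3393/32, 4387/32, 1075/8]
rounded: [106, 137, 134]

query (1,1) [L1,L2,L3,L5] — begin 0,0,0
after L1 α=3/8: [279/4, 33/4, 111/4]
after L2 α=0: [279/4, 33/4, 111/4]
after L3 α=1/2: [279/8, 725/8, 543/8]
after L5 α=1: [63, 163, 13]
rounded: [63, 163, 13]

at x=0,y=1 over L1,L2,L3,L5:
after L1 α=1: [234, 66, 195]
after L2 α=3/8: [321/2, 981/8, 1431/8]
after L3 α=1/4: [1157/8, 4423/32, 5837/32]
after L5 α=4/5: [8613/40, 20039/160, 24141/160]
→ [215, 125, 151]

query (1,2) [L1,L2,L3,L5,L6] — begin 0,0,0
+L1 (α=1/8) → [51/2, 55/2, 243/8]
+L2 (α=1/2) → [153/4, 213/4, 1619/16]
+L3 (α=3/4) → [297/16, 1833/16, 9587/64]
+L5 (α=1/2) → [4009/32, 2441/32, 24115/128]
+L6 (α=1/3) → [5689/48, 3145/48, 32755/192]
→ [119, 66, 171]

(1,3) stack=L1,L2,L3,L5,L6,L7; from [0,0,0]:
+L1 (α=1/4) → [91/4, 55, 75/4]
+L2 (α=7/8) → [4291/32, 20, 355/32]
+L3 (α=1/2) → [8099/64, 137/2, 2595/64]
+L5 (α=2/5) → [36841/320, 539/10, 33129/320]
+L6 (α=4/5) → [130281/1600, 4539/50, 147049/1600]
+L7 (α=3/4) → [130281/6400, 24189/200, 876649/6400]
rounded: [20, 121, 137]

at x=0,y=1 over L1,L2,L3,L5,L6,L8:
L1 α=1: [234, 66, 195]
L2 α=3/8: [321/2, 981/8, 1431/8]
L3 α=1/4: [1157/8, 4423/32, 5837/32]
L5 α=4/5: [8613/40, 20039/160, 24141/160]
L6 α=6/7: [33813/280, 139079/1120, 131661/1120]
L8 α=1/2: [45293/560, 385479/2240, 381421/2240]
= [81, 172, 170]


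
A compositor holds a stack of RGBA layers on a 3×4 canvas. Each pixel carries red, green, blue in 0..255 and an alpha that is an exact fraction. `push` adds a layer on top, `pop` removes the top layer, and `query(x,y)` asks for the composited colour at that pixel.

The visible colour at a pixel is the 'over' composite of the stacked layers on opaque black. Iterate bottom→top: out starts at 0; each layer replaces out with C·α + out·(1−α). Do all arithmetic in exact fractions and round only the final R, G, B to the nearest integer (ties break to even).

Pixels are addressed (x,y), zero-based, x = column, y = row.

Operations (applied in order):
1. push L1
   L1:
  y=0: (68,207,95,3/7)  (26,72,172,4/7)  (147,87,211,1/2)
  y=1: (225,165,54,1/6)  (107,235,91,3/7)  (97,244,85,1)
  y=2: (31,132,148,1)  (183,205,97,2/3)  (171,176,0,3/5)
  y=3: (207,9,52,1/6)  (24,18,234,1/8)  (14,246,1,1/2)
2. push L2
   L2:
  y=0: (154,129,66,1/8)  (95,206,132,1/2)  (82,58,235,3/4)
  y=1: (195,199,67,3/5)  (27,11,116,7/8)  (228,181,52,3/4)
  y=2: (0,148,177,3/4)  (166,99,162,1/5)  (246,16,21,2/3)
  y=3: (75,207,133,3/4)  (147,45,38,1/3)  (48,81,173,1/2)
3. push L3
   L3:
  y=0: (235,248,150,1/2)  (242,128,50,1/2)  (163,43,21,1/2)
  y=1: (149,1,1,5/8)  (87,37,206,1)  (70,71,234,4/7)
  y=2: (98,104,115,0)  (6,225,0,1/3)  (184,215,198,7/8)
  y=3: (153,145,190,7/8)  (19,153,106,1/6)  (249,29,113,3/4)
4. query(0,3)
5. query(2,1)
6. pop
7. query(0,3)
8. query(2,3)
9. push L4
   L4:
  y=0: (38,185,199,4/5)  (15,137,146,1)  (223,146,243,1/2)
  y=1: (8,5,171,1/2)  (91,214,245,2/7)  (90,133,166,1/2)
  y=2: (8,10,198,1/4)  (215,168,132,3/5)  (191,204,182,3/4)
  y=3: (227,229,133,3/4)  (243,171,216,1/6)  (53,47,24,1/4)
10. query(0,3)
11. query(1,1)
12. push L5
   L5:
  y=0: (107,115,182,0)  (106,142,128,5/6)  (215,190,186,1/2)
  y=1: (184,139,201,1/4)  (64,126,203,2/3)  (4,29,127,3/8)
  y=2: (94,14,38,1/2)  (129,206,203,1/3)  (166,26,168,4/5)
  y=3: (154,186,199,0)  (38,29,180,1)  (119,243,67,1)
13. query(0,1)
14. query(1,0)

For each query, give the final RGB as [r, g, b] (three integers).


at x=0,y=3 over L1,L2,L3:
+L1 (α=1/6) → [69/2, 3/2, 26/3]
+L2 (α=3/4) → [519/8, 1245/8, 1223/12]
+L3 (α=7/8) → [9087/64, 9365/64, 17183/96]
→ [142, 146, 179]

(2,1) stack=L1,L2,L3; from [0,0,0]:
+L1 (α=1) → [97, 244, 85]
+L2 (α=3/4) → [781/4, 787/4, 241/4]
+L3 (α=4/7) → [3463/28, 3497/28, 4467/28]
= [124, 125, 160]

(0,3) stack=L1,L2; from [0,0,0]:
L1 α=1/6: [69/2, 3/2, 26/3]
L2 α=3/4: [519/8, 1245/8, 1223/12]
→ [65, 156, 102]

at x=2,y=3 over L1,L2:
+L1 (α=1/2) → [7, 123, 1/2]
+L2 (α=1/2) → [55/2, 102, 347/4]
rounded: [28, 102, 87]

query (0,3) [L1,L2,L4] — begin 0,0,0
L1 α=1/6: [69/2, 3/2, 26/3]
L2 α=3/4: [519/8, 1245/8, 1223/12]
L4 α=3/4: [5967/32, 6741/32, 6011/48]
rounded: [186, 211, 125]

query (1,1) [L1,L2,L4] — begin 0,0,0
after L1 α=3/7: [321/7, 705/7, 39]
after L2 α=7/8: [411/14, 311/14, 851/8]
after L4 α=2/7: [4603/98, 7547/98, 8175/56]
→ [47, 77, 146]

(0,1) stack=L1,L2,L4,L5; from [0,0,0]:
after L1 α=1/6: [75/2, 55/2, 9]
after L2 α=3/5: [132, 652/5, 219/5]
after L4 α=1/2: [70, 677/10, 537/5]
after L5 α=1/4: [197/2, 3421/40, 654/5]
rounded: [98, 86, 131]

at x=1,y=0 over L1,L2,L4,L5:
after L1 α=4/7: [104/7, 288/7, 688/7]
after L2 α=1/2: [769/14, 865/7, 806/7]
after L4 α=1: [15, 137, 146]
after L5 α=5/6: [545/6, 847/6, 131]
rounded: [91, 141, 131]


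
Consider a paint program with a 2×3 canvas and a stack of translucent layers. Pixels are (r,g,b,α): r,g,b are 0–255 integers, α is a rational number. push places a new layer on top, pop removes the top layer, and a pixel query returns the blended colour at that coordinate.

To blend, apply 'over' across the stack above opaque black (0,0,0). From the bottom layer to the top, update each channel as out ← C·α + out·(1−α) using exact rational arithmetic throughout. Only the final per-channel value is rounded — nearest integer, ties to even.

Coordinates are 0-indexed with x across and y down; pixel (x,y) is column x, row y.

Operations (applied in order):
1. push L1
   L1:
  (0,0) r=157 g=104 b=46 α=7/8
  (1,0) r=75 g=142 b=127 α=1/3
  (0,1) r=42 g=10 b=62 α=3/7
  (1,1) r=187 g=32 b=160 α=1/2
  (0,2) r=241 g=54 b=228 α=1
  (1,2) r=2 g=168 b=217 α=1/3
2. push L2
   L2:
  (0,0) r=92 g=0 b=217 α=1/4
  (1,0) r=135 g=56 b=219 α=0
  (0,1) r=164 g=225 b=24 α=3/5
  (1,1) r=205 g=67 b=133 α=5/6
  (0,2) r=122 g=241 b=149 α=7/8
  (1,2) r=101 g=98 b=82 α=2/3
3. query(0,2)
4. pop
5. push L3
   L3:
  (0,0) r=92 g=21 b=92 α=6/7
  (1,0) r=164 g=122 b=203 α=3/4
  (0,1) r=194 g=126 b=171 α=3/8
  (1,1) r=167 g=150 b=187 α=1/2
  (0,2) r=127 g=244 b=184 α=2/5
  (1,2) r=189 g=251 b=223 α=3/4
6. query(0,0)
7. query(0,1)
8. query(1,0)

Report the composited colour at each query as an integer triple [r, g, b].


at x=0,y=2 over L1,L2:
after L1 α=1: [241, 54, 228]
after L2 α=7/8: [1095/8, 1741/8, 1271/8]
→ [137, 218, 159]

(0,0) stack=L1,L3; from [0,0,0]:
L1 α=7/8: [1099/8, 91, 161/4]
L3 α=6/7: [5515/56, 31, 2369/28]
rounded: [98, 31, 85]

query (0,1) [L1,L3] — begin 0,0,0
after L1 α=3/7: [18, 30/7, 186/7]
after L3 α=3/8: [84, 699/14, 4521/56]
= [84, 50, 81]

query (1,0) [L1,L3] — begin 0,0,0
after L1 α=1/3: [25, 142/3, 127/3]
after L3 α=3/4: [517/4, 310/3, 977/6]
→ [129, 103, 163]


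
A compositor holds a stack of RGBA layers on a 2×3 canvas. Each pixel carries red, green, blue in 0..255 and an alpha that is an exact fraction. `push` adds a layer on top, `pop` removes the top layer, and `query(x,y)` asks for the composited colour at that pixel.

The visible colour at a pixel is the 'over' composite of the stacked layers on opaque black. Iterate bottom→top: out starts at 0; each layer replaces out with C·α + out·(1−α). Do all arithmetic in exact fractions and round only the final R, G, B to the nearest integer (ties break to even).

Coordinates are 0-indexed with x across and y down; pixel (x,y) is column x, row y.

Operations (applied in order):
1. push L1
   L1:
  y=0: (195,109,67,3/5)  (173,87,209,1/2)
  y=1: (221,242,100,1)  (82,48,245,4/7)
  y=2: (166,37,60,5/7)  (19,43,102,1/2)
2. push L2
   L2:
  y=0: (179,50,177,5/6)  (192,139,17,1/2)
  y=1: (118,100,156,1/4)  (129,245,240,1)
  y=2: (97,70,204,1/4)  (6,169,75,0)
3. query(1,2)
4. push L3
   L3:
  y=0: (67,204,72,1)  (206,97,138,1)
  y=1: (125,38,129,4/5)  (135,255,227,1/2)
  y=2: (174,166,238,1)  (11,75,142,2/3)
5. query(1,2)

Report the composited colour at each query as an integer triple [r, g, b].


query (1,2) [L1,L2] — begin 0,0,0
after L1 α=1/2: [19/2, 43/2, 51]
after L2 α=0: [19/2, 43/2, 51]
= [10, 22, 51]

at x=1,y=2 over L1,L2,L3:
L1 α=1/2: [19/2, 43/2, 51]
L2 α=0: [19/2, 43/2, 51]
L3 α=2/3: [21/2, 343/6, 335/3]
= [10, 57, 112]


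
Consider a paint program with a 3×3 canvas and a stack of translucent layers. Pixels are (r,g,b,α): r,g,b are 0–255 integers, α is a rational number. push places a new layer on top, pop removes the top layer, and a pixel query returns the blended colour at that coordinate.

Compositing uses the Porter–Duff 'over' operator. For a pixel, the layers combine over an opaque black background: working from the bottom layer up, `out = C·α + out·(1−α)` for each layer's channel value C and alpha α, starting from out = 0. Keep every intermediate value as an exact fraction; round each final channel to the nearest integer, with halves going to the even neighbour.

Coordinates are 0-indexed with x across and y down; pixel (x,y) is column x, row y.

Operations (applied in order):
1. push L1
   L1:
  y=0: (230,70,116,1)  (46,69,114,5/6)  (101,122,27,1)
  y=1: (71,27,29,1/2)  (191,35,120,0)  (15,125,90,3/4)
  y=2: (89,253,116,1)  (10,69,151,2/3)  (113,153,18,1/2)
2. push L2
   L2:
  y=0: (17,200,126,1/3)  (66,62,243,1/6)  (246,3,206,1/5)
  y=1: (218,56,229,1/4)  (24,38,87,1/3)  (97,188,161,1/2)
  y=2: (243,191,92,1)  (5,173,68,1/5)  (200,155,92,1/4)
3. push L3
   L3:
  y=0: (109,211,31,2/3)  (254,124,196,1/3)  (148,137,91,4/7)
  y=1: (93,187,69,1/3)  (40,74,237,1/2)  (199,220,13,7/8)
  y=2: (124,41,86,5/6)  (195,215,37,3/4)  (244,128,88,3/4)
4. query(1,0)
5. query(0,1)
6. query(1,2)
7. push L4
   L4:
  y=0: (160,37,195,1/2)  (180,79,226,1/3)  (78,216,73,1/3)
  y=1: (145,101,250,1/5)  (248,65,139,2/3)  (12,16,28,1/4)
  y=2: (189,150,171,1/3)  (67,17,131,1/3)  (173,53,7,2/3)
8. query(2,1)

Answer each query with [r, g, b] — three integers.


query (1,0) [L1,L2,L3] — begin 0,0,0
+L1 (α=5/6) → [115/3, 115/2, 95]
+L2 (α=1/6) → [773/18, 233/4, 359/3]
+L3 (α=1/3) → [3059/27, 481/6, 1306/9]
→ [113, 80, 145]

query (0,1) [L1,L2,L3] — begin 0,0,0
L1 α=1/2: [71/2, 27/2, 29/2]
L2 α=1/4: [649/8, 193/8, 545/8]
L3 α=1/3: [1021/12, 941/12, 821/12]
= [85, 78, 68]

query (1,2) [L1,L2,L3] — begin 0,0,0
+L1 (α=2/3) → [20/3, 46, 302/3]
+L2 (α=1/5) → [19/3, 357/5, 1412/15]
+L3 (α=3/4) → [887/6, 1791/10, 3077/60]
rounded: [148, 179, 51]

at x=2,y=1 over L1,L2,L3,L4:
+L1 (α=3/4) → [45/4, 375/4, 135/2]
+L2 (α=1/2) → [433/8, 1127/8, 457/4]
+L3 (α=7/8) → [11577/64, 13447/64, 821/32]
+L4 (α=1/4) → [35499/256, 41365/256, 3359/128]
→ [139, 162, 26]


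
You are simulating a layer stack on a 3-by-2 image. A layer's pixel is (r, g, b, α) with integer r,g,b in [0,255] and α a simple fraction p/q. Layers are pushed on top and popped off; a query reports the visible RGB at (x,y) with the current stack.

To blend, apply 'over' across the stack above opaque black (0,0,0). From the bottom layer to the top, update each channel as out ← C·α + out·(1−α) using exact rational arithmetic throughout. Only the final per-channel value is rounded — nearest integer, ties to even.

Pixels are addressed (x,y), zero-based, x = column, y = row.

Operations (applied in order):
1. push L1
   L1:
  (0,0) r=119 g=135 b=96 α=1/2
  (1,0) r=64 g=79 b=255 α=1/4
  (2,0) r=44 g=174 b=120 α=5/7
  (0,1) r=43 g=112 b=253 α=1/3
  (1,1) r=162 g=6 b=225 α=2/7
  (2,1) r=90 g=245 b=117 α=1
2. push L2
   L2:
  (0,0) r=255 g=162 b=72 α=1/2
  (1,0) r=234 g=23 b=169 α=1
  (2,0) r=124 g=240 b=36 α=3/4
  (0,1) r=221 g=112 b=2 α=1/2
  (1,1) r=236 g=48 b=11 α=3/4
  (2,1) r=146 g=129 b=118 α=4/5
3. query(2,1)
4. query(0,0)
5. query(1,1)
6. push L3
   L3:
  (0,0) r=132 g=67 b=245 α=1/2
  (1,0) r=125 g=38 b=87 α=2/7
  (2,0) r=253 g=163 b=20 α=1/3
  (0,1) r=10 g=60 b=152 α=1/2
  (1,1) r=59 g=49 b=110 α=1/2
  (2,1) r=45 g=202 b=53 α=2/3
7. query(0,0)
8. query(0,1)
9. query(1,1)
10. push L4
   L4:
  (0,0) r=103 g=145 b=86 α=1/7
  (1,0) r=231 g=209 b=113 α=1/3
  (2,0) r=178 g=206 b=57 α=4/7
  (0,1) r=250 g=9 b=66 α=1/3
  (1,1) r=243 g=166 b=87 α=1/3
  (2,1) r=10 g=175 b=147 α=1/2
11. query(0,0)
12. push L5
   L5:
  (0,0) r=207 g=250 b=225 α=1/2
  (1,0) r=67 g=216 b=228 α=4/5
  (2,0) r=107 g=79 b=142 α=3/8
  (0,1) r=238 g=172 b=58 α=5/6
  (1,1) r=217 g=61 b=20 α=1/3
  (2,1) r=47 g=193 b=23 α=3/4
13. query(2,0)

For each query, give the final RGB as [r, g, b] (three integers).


(2,1) stack=L1,L2; from [0,0,0]:
+L1 (α=1) → [90, 245, 117]
+L2 (α=4/5) → [674/5, 761/5, 589/5]
= [135, 152, 118]

at x=0,y=0 over L1,L2:
+L1 (α=1/2) → [119/2, 135/2, 48]
+L2 (α=1/2) → [629/4, 459/4, 60]
rounded: [157, 115, 60]

(1,1) stack=L1,L2; from [0,0,0]:
+L1 (α=2/7) → [324/7, 12/7, 450/7]
+L2 (α=3/4) → [1320/7, 255/7, 681/28]
rounded: [189, 36, 24]

query (0,0) [L1,L2,L3] — begin 0,0,0
L1 α=1/2: [119/2, 135/2, 48]
L2 α=1/2: [629/4, 459/4, 60]
L3 α=1/2: [1157/8, 727/8, 305/2]
→ [145, 91, 152]

at x=0,y=1 over L1,L2,L3:
after L1 α=1/3: [43/3, 112/3, 253/3]
after L2 α=1/2: [353/3, 224/3, 259/6]
after L3 α=1/2: [383/6, 202/3, 1171/12]
→ [64, 67, 98]

(1,1) stack=L1,L2,L3; from [0,0,0]:
+L1 (α=2/7) → [324/7, 12/7, 450/7]
+L2 (α=3/4) → [1320/7, 255/7, 681/28]
+L3 (α=1/2) → [1733/14, 299/7, 3761/56]
rounded: [124, 43, 67]

at x=0,y=0 over L1,L2,L3,L4:
+L1 (α=1/2) → [119/2, 135/2, 48]
+L2 (α=1/2) → [629/4, 459/4, 60]
+L3 (α=1/2) → [1157/8, 727/8, 305/2]
+L4 (α=1/7) → [3883/28, 2761/28, 143]
rounded: [139, 99, 143]

query (2,0) [L1,L2,L3,L4,L5] — begin 0,0,0
+L1 (α=5/7) → [220/7, 870/7, 600/7]
+L2 (α=3/4) → [706/7, 2955/14, 339/7]
+L3 (α=1/3) → [1061/7, 4096/21, 818/21]
+L4 (α=4/7) → [8167/49, 9864/49, 2414/49]
+L5 (α=3/8) → [14141/98, 60933/392, 4118/49]
→ [144, 155, 84]


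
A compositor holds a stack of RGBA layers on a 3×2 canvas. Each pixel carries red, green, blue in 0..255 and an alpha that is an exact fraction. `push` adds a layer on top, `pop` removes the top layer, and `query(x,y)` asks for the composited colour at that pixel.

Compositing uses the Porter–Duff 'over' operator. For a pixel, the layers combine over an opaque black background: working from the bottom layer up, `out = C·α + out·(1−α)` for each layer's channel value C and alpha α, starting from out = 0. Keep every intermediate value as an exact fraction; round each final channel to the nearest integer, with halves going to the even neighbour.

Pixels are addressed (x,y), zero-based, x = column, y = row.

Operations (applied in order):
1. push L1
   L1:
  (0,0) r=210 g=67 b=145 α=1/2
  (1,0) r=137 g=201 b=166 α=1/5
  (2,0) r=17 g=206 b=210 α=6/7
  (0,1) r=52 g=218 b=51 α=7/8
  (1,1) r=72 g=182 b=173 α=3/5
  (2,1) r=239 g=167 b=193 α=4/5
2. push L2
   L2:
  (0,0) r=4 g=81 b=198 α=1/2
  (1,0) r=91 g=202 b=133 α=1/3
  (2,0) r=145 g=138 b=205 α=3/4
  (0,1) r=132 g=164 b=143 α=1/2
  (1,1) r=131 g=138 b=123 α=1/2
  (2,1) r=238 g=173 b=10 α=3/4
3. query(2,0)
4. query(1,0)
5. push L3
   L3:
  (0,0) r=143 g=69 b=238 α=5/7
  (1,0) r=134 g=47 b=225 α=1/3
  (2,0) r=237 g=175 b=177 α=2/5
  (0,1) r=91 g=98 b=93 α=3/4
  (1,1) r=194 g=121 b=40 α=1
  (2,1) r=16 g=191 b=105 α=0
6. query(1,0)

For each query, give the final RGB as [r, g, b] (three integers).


(2,0) stack=L1,L2; from [0,0,0]:
+L1 (α=6/7) → [102/7, 1236/7, 180]
+L2 (α=3/4) → [3147/28, 2067/14, 795/4]
= [112, 148, 199]

at x=1,y=0 over L1,L2:
after L1 α=1/5: [137/5, 201/5, 166/5]
after L2 α=1/3: [243/5, 1412/15, 997/15]
rounded: [49, 94, 66]

(1,0) stack=L1,L2,L3; from [0,0,0]:
+L1 (α=1/5) → [137/5, 201/5, 166/5]
+L2 (α=1/3) → [243/5, 1412/15, 997/15]
+L3 (α=1/3) → [1156/15, 3529/45, 5369/45]
→ [77, 78, 119]


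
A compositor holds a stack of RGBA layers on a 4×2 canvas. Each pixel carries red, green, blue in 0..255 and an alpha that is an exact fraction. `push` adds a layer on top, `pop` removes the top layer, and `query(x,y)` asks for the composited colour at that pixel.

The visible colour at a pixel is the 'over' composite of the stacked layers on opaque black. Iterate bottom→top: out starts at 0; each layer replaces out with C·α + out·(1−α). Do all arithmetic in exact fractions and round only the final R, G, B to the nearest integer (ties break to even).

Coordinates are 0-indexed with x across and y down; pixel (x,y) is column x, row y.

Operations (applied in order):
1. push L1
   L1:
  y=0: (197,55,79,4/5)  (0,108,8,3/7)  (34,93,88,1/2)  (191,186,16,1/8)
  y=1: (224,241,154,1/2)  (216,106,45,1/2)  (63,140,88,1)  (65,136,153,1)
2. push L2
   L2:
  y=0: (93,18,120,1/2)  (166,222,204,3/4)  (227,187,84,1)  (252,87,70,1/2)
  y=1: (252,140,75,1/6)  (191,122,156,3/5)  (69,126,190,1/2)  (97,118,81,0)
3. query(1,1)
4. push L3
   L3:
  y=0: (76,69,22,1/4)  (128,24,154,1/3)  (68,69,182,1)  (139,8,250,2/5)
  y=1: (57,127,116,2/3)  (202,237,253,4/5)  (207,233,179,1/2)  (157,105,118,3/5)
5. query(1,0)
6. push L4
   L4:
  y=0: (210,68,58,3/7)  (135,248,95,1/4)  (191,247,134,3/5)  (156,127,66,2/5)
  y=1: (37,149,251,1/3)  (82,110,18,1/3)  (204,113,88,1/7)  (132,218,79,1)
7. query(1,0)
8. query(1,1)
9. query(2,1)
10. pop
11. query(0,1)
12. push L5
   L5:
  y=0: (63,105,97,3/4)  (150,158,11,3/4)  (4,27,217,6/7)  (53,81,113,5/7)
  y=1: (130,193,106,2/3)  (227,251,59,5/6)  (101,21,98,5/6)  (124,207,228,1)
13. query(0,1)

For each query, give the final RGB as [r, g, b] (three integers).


at x=1,y=1 over L1,L2:
L1 α=1/2: [108, 53, 45/2]
L2 α=3/5: [789/5, 472/5, 513/5]
= [158, 94, 103]

query (1,0) [L1,L2,L3] — begin 0,0,0
L1 α=3/7: [0, 324/7, 24/7]
L2 α=3/4: [249/2, 2493/14, 1077/7]
L3 α=1/3: [377/3, 887/7, 3232/21]
rounded: [126, 127, 154]

(1,0) stack=L1,L2,L3,L4; from [0,0,0]:
after L1 α=3/7: [0, 324/7, 24/7]
after L2 α=3/4: [249/2, 2493/14, 1077/7]
after L3 α=1/3: [377/3, 887/7, 3232/21]
after L4 α=1/4: [128, 4397/28, 3897/28]
rounded: [128, 157, 139]

at x=1,y=1 over L1,L2,L3,L4:
+L1 (α=1/2) → [108, 53, 45/2]
+L2 (α=3/5) → [789/5, 472/5, 513/5]
+L3 (α=4/5) → [4829/25, 5212/25, 5573/25]
+L4 (α=1/3) → [11708/75, 13174/75, 11596/75]
rounded: [156, 176, 155]

at x=2,y=1 over L1,L2,L3,L4:
after L1 α=1: [63, 140, 88]
after L2 α=1/2: [66, 133, 139]
after L3 α=1/2: [273/2, 183, 159]
after L4 α=1/7: [1023/7, 173, 1042/7]
rounded: [146, 173, 149]

(0,1) stack=L1,L2,L3; from [0,0,0]:
after L1 α=1/2: [112, 241/2, 77]
after L2 α=1/6: [406/3, 495/4, 230/3]
after L3 α=2/3: [748/9, 1511/12, 926/9]
rounded: [83, 126, 103]

query (0,1) [L1,L2,L3,L5] — begin 0,0,0
+L1 (α=1/2) → [112, 241/2, 77]
+L2 (α=1/6) → [406/3, 495/4, 230/3]
+L3 (α=2/3) → [748/9, 1511/12, 926/9]
+L5 (α=2/3) → [3088/27, 6143/36, 2834/27]
rounded: [114, 171, 105]


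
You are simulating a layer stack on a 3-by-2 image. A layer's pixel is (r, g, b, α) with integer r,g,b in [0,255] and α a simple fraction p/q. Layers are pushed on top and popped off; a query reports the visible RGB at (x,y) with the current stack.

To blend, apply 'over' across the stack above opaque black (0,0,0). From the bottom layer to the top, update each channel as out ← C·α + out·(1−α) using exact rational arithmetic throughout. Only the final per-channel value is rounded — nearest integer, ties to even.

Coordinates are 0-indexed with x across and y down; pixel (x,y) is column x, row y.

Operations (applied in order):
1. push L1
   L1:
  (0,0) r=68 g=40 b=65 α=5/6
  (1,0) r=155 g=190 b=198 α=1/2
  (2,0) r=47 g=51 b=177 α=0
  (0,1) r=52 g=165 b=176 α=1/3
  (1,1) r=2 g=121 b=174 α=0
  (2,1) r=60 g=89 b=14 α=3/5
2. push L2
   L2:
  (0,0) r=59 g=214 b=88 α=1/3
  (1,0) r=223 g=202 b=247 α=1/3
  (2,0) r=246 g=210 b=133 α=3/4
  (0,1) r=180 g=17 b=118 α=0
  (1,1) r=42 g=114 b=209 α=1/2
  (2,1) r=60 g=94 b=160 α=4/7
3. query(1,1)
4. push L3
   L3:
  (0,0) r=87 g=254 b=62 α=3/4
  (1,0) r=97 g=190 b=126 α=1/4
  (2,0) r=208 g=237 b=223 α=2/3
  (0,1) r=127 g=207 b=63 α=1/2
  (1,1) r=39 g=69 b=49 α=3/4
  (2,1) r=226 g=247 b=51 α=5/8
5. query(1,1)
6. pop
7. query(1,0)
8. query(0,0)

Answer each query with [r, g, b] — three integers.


query (1,1) [L1,L2] — begin 0,0,0
L1 α=0: [0, 0, 0]
L2 α=1/2: [21, 57, 209/2]
= [21, 57, 104]

at x=1,y=1 over L1,L2,L3:
+L1 (α=0) → [0, 0, 0]
+L2 (α=1/2) → [21, 57, 209/2]
+L3 (α=3/4) → [69/2, 66, 503/8]
rounded: [34, 66, 63]

query (1,0) [L1,L2] — begin 0,0,0
L1 α=1/2: [155/2, 95, 99]
L2 α=1/3: [126, 392/3, 445/3]
→ [126, 131, 148]

(0,0) stack=L1,L2; from [0,0,0]:
after L1 α=5/6: [170/3, 100/3, 325/6]
after L2 α=1/3: [517/9, 842/9, 589/9]
→ [57, 94, 65]


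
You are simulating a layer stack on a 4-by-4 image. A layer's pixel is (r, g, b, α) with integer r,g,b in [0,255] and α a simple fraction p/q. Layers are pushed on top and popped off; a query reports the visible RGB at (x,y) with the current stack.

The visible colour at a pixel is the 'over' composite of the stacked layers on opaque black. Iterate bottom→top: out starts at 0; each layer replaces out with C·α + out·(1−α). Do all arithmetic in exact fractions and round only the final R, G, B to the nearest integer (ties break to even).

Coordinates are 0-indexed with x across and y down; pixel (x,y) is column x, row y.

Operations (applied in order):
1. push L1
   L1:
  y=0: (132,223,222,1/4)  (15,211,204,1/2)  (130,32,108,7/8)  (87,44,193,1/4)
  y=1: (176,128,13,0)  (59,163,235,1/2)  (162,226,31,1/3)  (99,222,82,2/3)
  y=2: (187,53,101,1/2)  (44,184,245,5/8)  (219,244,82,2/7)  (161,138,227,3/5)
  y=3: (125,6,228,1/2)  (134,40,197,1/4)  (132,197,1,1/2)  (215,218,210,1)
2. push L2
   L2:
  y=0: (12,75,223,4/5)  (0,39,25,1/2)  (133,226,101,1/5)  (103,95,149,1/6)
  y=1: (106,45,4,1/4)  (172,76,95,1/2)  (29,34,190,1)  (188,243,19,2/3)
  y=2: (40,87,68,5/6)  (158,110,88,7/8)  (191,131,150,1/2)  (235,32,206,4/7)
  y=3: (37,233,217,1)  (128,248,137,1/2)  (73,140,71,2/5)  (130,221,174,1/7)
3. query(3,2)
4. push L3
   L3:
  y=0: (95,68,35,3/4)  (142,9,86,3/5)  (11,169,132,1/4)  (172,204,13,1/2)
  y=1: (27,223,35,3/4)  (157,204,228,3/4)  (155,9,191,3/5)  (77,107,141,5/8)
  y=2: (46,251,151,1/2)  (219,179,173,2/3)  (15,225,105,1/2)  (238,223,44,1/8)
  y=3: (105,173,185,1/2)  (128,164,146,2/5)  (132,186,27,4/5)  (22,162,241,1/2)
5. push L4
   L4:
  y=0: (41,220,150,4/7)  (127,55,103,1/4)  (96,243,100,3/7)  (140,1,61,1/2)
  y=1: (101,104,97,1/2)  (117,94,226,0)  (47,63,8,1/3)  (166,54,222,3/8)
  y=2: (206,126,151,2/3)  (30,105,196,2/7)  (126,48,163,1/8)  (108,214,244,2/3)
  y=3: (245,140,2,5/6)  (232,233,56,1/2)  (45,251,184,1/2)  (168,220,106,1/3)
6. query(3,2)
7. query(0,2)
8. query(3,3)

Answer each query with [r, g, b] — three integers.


(3,2) stack=L1,L2; from [0,0,0]:
L1 α=3/5: [483/5, 414/5, 681/5]
L2 α=4/7: [6149/35, 1882/35, 6163/35]
→ [176, 54, 176]

(3,2) stack=L1,L2,L3,L4; from [0,0,0]:
L1 α=3/5: [483/5, 414/5, 681/5]
L2 α=4/7: [6149/35, 1882/35, 6163/35]
L3 α=1/8: [7339/40, 2997/40, 6383/40]
L4 α=2/3: [15979/120, 20117/120, 25903/120]
→ [133, 168, 216]

query (0,2) [L1,L2,L3,L4] — begin 0,0,0
after L1 α=1/2: [187/2, 53/2, 101/2]
after L2 α=5/6: [587/12, 923/12, 781/12]
after L3 α=1/2: [1139/24, 3935/24, 2593/24]
after L4 α=2/3: [11027/72, 9983/72, 9841/72]
rounded: [153, 139, 137]

query (3,3) [L1,L2,L3,L4] — begin 0,0,0
after L1 α=1: [215, 218, 210]
after L2 α=1/7: [1420/7, 1529/7, 1434/7]
after L3 α=1/2: [787/7, 2663/14, 3121/14]
after L4 α=1/3: [2750/21, 1401/7, 3863/21]
rounded: [131, 200, 184]


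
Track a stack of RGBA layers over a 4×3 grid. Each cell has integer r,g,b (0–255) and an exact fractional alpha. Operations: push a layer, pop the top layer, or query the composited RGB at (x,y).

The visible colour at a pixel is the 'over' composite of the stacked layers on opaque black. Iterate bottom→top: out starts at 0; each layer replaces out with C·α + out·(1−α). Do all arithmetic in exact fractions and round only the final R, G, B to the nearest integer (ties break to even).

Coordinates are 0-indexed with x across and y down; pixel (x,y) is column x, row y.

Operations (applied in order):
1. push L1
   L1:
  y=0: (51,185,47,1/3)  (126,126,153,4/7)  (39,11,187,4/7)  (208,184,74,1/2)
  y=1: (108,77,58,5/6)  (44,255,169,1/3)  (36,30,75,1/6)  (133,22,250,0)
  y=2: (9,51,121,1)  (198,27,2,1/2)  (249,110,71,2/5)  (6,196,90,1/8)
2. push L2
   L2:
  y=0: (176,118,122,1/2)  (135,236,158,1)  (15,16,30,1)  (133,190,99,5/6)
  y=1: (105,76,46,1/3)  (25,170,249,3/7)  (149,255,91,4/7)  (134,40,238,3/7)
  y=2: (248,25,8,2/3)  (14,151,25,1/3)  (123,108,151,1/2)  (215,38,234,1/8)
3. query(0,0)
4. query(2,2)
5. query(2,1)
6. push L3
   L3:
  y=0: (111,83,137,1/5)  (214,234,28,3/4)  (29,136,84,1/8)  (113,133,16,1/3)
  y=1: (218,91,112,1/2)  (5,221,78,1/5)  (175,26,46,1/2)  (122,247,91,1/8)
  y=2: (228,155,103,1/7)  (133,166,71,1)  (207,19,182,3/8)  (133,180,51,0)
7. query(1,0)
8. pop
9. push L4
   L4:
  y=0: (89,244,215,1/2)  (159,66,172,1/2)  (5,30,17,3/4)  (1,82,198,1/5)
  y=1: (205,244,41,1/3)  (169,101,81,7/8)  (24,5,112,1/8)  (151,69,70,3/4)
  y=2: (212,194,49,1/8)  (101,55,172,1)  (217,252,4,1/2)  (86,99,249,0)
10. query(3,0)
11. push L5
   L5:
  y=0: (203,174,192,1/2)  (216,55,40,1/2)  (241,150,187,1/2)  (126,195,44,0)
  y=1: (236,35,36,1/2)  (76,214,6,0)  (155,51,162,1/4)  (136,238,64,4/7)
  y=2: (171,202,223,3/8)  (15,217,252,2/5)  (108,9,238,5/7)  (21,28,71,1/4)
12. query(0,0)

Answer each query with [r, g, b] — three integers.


(0,0) stack=L1,L2; from [0,0,0]:
L1 α=1/3: [17, 185/3, 47/3]
L2 α=1/2: [193/2, 539/6, 413/6]
= [96, 90, 69]

query (2,2) [L1,L2] — begin 0,0,0
L1 α=2/5: [498/5, 44, 142/5]
L2 α=1/2: [1113/10, 76, 897/10]
= [111, 76, 90]

query (2,1) [L1,L2] — begin 0,0,0
after L1 α=1/6: [6, 5, 25/2]
after L2 α=4/7: [614/7, 1035/7, 803/14]
→ [88, 148, 57]

(1,0) stack=L1,L2,L3; from [0,0,0]:
after L1 α=4/7: [72, 72, 612/7]
after L2 α=1: [135, 236, 158]
after L3 α=3/4: [777/4, 469/2, 121/2]
= [194, 234, 60]

(3,0) stack=L1,L2,L4; from [0,0,0]:
+L1 (α=1/2) → [104, 92, 37]
+L2 (α=5/6) → [769/6, 521/3, 266/3]
+L4 (α=1/5) → [1541/15, 466/3, 1658/15]
→ [103, 155, 111]

query (0,0) [L1,L2,L4,L5] — begin 0,0,0
L1 α=1/3: [17, 185/3, 47/3]
L2 α=1/2: [193/2, 539/6, 413/6]
L4 α=1/2: [371/4, 2003/12, 1703/12]
L5 α=1/2: [1183/8, 4091/24, 4007/24]
→ [148, 170, 167]


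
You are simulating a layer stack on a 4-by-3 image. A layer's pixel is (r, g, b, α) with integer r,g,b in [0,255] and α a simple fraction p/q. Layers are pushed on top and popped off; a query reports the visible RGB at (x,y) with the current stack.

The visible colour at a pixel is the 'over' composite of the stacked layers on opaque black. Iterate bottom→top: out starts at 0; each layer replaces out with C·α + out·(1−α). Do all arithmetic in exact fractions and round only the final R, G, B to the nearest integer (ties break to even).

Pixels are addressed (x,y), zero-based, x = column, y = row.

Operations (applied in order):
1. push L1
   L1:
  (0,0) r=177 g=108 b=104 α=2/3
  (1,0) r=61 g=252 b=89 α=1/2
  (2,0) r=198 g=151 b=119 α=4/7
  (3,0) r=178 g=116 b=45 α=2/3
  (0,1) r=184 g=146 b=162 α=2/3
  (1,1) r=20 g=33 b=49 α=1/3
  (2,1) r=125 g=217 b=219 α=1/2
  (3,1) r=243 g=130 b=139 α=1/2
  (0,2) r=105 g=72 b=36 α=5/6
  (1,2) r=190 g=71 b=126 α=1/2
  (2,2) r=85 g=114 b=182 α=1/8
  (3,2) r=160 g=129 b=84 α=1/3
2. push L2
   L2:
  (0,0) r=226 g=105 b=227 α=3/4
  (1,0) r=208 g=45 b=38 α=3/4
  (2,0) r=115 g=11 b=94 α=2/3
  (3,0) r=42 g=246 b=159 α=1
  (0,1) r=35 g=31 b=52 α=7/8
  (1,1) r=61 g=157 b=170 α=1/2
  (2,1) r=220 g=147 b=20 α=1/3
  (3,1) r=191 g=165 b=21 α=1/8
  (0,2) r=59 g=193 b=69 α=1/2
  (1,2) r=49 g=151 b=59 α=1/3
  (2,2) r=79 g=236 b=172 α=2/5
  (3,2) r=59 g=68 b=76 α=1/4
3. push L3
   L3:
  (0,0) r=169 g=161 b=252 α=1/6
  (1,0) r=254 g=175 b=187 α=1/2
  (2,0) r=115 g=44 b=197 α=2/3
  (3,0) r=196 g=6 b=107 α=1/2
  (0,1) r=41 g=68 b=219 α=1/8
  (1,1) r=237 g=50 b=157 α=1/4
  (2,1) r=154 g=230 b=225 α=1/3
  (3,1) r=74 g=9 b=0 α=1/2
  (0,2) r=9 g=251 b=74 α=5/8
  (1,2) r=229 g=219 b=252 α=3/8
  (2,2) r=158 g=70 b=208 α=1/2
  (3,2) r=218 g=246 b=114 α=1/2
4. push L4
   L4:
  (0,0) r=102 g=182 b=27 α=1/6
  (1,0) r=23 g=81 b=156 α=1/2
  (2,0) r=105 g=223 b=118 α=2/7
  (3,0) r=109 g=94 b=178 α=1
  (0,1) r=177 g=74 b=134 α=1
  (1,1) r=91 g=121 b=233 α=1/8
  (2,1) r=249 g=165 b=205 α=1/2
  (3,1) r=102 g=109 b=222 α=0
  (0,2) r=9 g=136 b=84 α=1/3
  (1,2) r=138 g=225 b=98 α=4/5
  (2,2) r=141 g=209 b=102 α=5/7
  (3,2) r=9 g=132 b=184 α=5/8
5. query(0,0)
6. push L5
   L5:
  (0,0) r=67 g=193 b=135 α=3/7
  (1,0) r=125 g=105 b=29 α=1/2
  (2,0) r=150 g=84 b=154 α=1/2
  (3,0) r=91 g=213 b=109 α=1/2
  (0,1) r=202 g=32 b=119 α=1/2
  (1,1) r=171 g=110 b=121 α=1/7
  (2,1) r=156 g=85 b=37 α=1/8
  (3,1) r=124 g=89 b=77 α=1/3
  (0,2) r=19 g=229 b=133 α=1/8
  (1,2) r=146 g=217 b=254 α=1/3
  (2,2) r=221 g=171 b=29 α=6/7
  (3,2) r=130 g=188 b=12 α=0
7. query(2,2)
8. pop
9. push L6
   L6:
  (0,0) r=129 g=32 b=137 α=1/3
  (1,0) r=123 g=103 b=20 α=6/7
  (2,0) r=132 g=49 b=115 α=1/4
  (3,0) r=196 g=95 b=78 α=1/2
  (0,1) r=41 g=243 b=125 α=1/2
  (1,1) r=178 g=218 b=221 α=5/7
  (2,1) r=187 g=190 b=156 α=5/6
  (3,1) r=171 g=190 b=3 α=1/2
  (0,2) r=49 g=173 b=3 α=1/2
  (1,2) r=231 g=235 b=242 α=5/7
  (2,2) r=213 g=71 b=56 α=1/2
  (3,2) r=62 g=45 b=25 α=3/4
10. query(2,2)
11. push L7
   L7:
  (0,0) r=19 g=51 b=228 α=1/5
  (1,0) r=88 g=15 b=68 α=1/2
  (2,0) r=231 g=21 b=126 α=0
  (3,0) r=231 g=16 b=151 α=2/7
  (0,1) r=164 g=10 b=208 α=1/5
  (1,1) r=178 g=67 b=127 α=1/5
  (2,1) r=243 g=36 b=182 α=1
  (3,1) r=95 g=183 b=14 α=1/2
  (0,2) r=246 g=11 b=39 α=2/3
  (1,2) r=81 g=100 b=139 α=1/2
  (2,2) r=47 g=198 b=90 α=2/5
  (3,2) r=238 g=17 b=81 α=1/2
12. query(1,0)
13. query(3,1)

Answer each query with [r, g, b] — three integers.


(0,0) stack=L1,L2,L3,L4; from [0,0,0]:
after L1 α=2/3: [118, 72, 208/3]
after L2 α=3/4: [199, 387/4, 2251/12]
after L3 α=1/6: [194, 2579/24, 14279/72]
after L4 α=1/6: [536/3, 17263/144, 73339/432]
rounded: [179, 120, 170]

at x=2,y=2 over L1,L2,L3,L4,L5:
after L1 α=1/8: [85/8, 57/4, 91/4]
after L2 α=2/5: [1519/40, 2059/20, 1649/20]
after L3 α=1/2: [7839/80, 3459/40, 5809/40]
after L4 α=5/7: [36039/280, 24359/140, 2287/20]
after L5 α=6/7: [407319/1960, 167999/980, 5767/140]
= [208, 171, 41]

query (2,2) [L1,L2,L3,L4,L6] — begin 0,0,0
L1 α=1/8: [85/8, 57/4, 91/4]
L2 α=2/5: [1519/40, 2059/20, 1649/20]
L3 α=1/2: [7839/80, 3459/40, 5809/40]
L4 α=5/7: [36039/280, 24359/140, 2287/20]
L6 α=1/2: [95679/560, 34299/280, 3407/40]
= [171, 122, 85]

query (1,0) [L1,L2,L3,L4,L6,L7] — begin 0,0,0
+L1 (α=1/2) → [61/2, 126, 89/2]
+L2 (α=3/4) → [1309/8, 261/4, 317/8]
+L3 (α=1/2) → [3341/16, 961/8, 1813/16]
+L4 (α=1/2) → [3709/32, 1609/16, 4309/32]
+L6 (α=6/7) → [27325/224, 11497/112, 8149/224]
+L7 (α=1/2) → [47037/448, 13177/224, 23381/448]
→ [105, 59, 52]

query (3,1) [L1,L2,L3,L4,L6,L7] — begin 0,0,0
after L1 α=1/2: [243/2, 65, 139/2]
after L2 α=1/8: [2083/16, 155/2, 1015/16]
after L3 α=1/2: [3267/32, 173/4, 1015/32]
after L4 α=0: [3267/32, 173/4, 1015/32]
after L6 α=1/2: [8739/64, 933/8, 1111/64]
after L7 α=1/2: [14819/128, 2397/16, 2007/128]
rounded: [116, 150, 16]


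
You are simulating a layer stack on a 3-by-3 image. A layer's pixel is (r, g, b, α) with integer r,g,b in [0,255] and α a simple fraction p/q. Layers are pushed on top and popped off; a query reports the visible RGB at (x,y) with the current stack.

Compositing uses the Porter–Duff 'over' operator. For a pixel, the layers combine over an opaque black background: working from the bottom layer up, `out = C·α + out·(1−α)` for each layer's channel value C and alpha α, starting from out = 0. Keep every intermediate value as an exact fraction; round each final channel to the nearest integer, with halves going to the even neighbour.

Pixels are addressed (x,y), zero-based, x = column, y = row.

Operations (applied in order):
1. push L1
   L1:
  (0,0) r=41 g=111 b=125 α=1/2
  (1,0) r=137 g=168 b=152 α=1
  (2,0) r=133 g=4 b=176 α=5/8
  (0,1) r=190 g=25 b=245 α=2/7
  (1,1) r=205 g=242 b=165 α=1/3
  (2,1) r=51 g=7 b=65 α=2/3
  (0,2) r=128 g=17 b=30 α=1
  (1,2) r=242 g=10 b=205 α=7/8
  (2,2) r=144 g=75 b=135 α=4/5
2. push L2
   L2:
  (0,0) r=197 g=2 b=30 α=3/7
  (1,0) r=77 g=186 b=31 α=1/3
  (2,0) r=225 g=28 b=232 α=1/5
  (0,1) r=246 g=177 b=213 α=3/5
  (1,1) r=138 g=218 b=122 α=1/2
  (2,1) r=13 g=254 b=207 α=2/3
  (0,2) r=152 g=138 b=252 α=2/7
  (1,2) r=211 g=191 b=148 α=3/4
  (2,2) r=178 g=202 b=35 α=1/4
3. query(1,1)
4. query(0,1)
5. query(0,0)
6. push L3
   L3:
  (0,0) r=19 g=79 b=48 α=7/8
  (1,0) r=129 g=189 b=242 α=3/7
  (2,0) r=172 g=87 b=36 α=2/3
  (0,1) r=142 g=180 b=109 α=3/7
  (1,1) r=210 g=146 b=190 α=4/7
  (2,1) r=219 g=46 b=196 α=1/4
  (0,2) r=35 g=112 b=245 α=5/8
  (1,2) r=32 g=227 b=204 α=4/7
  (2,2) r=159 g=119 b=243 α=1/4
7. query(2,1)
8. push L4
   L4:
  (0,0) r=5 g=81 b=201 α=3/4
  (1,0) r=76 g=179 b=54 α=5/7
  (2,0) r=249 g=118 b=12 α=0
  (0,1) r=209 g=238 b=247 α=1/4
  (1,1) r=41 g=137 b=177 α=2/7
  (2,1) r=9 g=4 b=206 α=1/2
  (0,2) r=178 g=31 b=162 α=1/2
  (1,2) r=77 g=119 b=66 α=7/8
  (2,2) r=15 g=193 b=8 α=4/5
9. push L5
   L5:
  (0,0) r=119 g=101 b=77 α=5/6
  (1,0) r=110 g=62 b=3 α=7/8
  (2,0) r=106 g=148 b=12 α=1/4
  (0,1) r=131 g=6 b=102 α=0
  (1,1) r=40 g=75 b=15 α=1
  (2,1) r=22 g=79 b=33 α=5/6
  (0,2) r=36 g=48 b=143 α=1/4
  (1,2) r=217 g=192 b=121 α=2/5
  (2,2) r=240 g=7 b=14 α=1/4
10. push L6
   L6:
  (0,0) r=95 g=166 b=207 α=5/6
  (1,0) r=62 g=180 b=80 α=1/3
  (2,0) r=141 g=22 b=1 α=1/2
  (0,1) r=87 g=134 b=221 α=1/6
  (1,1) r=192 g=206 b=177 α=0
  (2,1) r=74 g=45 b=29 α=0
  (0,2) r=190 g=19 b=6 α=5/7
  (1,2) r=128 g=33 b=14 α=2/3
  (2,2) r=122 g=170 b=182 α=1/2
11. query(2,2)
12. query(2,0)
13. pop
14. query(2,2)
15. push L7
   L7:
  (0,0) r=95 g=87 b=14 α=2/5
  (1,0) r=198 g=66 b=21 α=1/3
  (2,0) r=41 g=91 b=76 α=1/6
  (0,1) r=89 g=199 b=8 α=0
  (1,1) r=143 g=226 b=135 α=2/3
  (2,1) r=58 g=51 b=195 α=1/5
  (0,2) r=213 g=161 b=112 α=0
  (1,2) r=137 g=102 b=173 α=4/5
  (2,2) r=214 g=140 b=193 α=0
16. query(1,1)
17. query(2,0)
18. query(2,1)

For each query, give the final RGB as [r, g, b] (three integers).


(1,1) stack=L1,L2; from [0,0,0]:
after L1 α=1/3: [205/3, 242/3, 55]
after L2 α=1/2: [619/6, 448/3, 177/2]
= [103, 149, 88]

(0,1) stack=L1,L2; from [0,0,0]:
+L1 (α=2/7) → [380/7, 50/7, 70]
+L2 (α=3/5) → [5926/35, 3817/35, 779/5]
= [169, 109, 156]

query (0,0) [L1,L2] — begin 0,0,0
+L1 (α=1/2) → [41/2, 111/2, 125/2]
+L2 (α=3/7) → [673/7, 228/7, 340/7]
= [96, 33, 49]

at x=2,y=1 over L1,L2,L3:
+L1 (α=2/3) → [34, 14/3, 130/3]
+L2 (α=2/3) → [20, 1538/9, 1372/9]
+L3 (α=1/4) → [279/4, 419/3, 490/3]
rounded: [70, 140, 163]

query (2,2) [L1,L2,L3,L4,L5,L6] — begin 0,0,0
+L1 (α=4/5) → [576/5, 60, 108]
+L2 (α=1/4) → [1309/10, 191/2, 359/4]
+L3 (α=1/4) → [5517/40, 811/8, 2049/16]
+L4 (α=4/5) → [7917/200, 6987/40, 2561/80]
+L5 (α=1/4) → [71751/800, 21241/160, 8803/320]
+L6 (α=1/2) → [169351/1600, 48441/320, 67043/640]
rounded: [106, 151, 105]

(2,0) stack=L1,L2,L3,L4,L5,L6; from [0,0,0]:
+L1 (α=5/8) → [665/8, 5/2, 110]
+L2 (α=1/5) → [223/2, 38/5, 672/5]
+L3 (α=2/3) → [911/6, 908/15, 344/5]
+L4 (α=0) → [911/6, 908/15, 344/5]
+L5 (α=1/4) → [1123/8, 412/5, 273/5]
+L6 (α=1/2) → [2251/16, 261/5, 139/5]
= [141, 52, 28]

(2,2) stack=L1,L2,L3,L4,L5; from [0,0,0]:
L1 α=4/5: [576/5, 60, 108]
L2 α=1/4: [1309/10, 191/2, 359/4]
L3 α=1/4: [5517/40, 811/8, 2049/16]
L4 α=4/5: [7917/200, 6987/40, 2561/80]
L5 α=1/4: [71751/800, 21241/160, 8803/320]
rounded: [90, 133, 28]

(1,1) stack=L1,L2,L3,L4,L5,L7; from [0,0,0]:
+L1 (α=1/3) → [205/3, 242/3, 55]
+L2 (α=1/2) → [619/6, 448/3, 177/2]
+L3 (α=4/7) → [2299/14, 1032/7, 293/2]
+L4 (α=2/7) → [12643/98, 7078/49, 2173/14]
+L5 (α=1) → [40, 75, 15]
+L7 (α=2/3) → [326/3, 527/3, 95]
→ [109, 176, 95]

(2,0) stack=L1,L2,L3,L4,L5,L7; from [0,0,0]:
+L1 (α=5/8) → [665/8, 5/2, 110]
+L2 (α=1/5) → [223/2, 38/5, 672/5]
+L3 (α=2/3) → [911/6, 908/15, 344/5]
+L4 (α=0) → [911/6, 908/15, 344/5]
+L5 (α=1/4) → [1123/8, 412/5, 273/5]
+L7 (α=1/6) → [1981/16, 503/6, 349/6]
→ [124, 84, 58]

query (2,1) [L1,L2,L3,L4,L5,L7] — begin 0,0,0
+L1 (α=2/3) → [34, 14/3, 130/3]
+L2 (α=2/3) → [20, 1538/9, 1372/9]
+L3 (α=1/4) → [279/4, 419/3, 490/3]
+L4 (α=1/2) → [315/8, 431/6, 554/3]
+L5 (α=5/6) → [1195/48, 2801/36, 1049/18]
+L7 (α=1/5) → [1891/60, 652/9, 3853/45]
rounded: [32, 72, 86]


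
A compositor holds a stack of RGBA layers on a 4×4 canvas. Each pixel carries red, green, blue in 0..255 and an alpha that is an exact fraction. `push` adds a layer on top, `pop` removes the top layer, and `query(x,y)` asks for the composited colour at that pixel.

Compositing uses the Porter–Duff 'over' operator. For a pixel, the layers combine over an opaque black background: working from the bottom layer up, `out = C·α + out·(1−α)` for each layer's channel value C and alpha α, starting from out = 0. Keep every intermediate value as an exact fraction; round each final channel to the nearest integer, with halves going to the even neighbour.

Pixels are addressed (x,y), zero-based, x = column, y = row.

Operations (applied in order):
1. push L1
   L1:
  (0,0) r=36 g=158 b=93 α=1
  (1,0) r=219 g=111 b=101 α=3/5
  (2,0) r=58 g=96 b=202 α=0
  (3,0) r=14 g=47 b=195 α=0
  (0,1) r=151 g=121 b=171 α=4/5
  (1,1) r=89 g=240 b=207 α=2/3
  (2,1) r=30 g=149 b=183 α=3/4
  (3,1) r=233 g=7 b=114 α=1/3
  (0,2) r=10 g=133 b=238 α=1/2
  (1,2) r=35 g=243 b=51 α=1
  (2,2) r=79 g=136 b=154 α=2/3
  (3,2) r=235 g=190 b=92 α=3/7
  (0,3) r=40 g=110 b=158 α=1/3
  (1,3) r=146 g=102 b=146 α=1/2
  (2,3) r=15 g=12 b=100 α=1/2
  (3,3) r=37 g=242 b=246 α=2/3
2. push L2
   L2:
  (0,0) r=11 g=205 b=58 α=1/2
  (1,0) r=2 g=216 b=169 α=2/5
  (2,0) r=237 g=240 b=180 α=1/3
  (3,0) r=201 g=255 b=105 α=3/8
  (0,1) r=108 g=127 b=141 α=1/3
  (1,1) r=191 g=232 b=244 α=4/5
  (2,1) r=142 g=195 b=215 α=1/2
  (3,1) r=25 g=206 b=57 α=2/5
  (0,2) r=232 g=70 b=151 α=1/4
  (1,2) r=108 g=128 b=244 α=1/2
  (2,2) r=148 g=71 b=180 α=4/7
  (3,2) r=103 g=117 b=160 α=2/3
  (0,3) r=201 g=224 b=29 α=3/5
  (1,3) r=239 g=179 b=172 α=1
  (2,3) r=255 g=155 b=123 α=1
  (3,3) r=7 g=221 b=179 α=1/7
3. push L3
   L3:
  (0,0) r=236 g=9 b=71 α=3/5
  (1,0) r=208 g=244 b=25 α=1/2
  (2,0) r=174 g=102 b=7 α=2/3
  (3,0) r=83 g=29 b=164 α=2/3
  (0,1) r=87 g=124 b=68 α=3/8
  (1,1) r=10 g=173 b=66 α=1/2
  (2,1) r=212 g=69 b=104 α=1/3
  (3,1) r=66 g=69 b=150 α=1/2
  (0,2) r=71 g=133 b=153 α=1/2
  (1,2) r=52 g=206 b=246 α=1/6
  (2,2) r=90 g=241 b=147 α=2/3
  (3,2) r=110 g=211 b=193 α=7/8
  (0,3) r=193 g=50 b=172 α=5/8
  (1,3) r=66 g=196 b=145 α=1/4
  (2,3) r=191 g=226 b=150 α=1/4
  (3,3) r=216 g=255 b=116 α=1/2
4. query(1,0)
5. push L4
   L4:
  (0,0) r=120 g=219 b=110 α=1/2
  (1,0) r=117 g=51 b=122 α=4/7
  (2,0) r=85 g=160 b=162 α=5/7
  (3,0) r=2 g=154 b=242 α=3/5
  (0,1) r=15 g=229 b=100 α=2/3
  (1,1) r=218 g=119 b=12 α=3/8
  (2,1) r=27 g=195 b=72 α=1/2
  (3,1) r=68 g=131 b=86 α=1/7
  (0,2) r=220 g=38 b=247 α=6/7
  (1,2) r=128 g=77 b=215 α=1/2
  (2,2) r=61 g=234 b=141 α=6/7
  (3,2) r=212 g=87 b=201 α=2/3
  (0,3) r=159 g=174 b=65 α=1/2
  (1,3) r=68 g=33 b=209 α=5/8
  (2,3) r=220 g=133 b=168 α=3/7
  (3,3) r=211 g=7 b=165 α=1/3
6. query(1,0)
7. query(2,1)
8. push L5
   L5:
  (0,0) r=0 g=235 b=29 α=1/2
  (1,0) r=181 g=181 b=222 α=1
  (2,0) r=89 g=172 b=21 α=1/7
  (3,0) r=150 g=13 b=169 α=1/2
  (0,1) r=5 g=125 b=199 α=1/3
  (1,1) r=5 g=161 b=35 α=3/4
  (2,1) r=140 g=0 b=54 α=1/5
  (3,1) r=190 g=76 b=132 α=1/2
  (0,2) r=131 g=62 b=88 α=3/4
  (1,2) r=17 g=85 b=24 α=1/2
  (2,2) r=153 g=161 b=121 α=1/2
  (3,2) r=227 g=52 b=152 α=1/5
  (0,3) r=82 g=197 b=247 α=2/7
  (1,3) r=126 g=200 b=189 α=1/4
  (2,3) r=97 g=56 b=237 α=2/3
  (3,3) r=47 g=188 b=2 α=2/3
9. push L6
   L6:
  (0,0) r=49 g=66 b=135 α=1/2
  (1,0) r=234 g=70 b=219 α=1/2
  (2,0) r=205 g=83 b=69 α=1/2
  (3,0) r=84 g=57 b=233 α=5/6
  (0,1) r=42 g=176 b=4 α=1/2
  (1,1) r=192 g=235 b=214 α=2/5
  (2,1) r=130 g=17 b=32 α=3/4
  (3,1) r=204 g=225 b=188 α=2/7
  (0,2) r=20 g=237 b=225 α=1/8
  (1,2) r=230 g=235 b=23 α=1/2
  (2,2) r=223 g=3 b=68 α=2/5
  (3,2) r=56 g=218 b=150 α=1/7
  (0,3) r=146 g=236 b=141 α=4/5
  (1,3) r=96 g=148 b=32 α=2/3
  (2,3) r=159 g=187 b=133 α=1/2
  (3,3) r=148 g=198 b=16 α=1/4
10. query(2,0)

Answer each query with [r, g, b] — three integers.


(1,0) stack=L1,L2,L3; from [0,0,0]:
+L1 (α=3/5) → [657/5, 333/5, 303/5]
+L2 (α=2/5) → [1991/25, 3159/25, 2599/25]
+L3 (α=1/2) → [7191/50, 9259/50, 1612/25]
= [144, 185, 64]

at x=1,y=0 over L1,L2,L3,L4:
after L1 α=3/5: [657/5, 333/5, 303/5]
after L2 α=2/5: [1991/25, 3159/25, 2599/25]
after L3 α=1/2: [7191/50, 9259/50, 1612/25]
after L4 α=4/7: [44973/350, 37977/350, 17036/175]
= [128, 109, 97]

(2,1) stack=L1,L2,L3,L4; from [0,0,0]:
+L1 (α=3/4) → [45/2, 447/4, 549/4]
+L2 (α=1/2) → [329/4, 1227/8, 1409/8]
+L3 (α=1/3) → [251/2, 501/4, 1825/12]
+L4 (α=1/2) → [305/4, 1281/8, 2689/24]
→ [76, 160, 112]

at x=2,y=0 over L1,L2,L3,L4,L5,L6:
after L1 α=0: [0, 0, 0]
after L2 α=1/3: [79, 80, 60]
after L3 α=2/3: [427/3, 284/3, 74/3]
after L4 α=5/7: [2129/21, 424/3, 2578/21]
after L5 α=1/7: [4881/49, 1020/7, 5303/49]
after L6 α=1/2: [7463/49, 1601/14, 4342/49]
rounded: [152, 114, 89]
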